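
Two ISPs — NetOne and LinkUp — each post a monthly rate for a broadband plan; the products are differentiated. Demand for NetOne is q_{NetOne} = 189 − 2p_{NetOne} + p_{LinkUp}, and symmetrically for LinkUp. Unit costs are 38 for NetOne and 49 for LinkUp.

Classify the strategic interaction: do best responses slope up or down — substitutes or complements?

strategic complements

NetOne's profit: π = (p_{NetOne} − 38)(189 − 2p_{NetOne} + p_{LinkUp}).
∂π/∂p_{NetOne} = 265 − 4p_{NetOne} + p_{LinkUp} = 0 ⇒ p_{NetOne} = 66.25 + 0.25p_{LinkUp}.
The best-response slope dp_{NetOne}/dp_{LinkUp} = 0.25 > 0: the reaction function is upward-sloping, so the choices are strategic complements.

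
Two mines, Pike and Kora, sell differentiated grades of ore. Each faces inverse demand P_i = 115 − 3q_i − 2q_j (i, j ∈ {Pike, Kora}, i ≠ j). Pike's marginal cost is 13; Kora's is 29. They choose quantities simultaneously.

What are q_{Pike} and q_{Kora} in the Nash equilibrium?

Mine Pike's profit: π = q_{Pike}(115 − 3q_{Pike} − 2q_{Kora}) − 13q_{Pike}.
∂π/∂q_{Pike} = 102 − 6q_{Pike} − 2q_{Kora} = 0 ⇒ q_{Pike} = 17 − (1/3)q_{Kora}.
Similarly q_{Kora} = 43/3 − (1/3)q_{Pike}.
Substituting the second reaction function into the first: q_{Pike} = 17 − (1/3)(43/3 − (1/3)q_{Pike}), which gives (8/9)q_{Pike} = 110/9 ⇒ q_{Pike} = 13.75.
Then q_{Kora} = 43/3 − (1/3)·13.75 = 9.75.

13.75, 9.75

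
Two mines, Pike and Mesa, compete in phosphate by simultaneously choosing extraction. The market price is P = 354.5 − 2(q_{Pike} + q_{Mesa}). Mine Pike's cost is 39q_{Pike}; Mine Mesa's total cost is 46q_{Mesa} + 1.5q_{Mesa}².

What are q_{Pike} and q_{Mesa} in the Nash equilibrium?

66.3125, 25.125

Mine Pike's profit: π = q_{Pike}(354.5 − 2(q_{Pike} + q_{Mesa})) − 39q_{Pike}.
∂π/∂q_{Pike} = 315.5 − 4q_{Pike} − 2q_{Mesa} = 0, so q_{Pike} = 78.875 − 0.5q_{Mesa}.
For Mesa: ∂π/∂q_{Mesa} = 308.5 − 7q_{Mesa} − 2q_{Pike} = 0 ⇒ q_{Mesa} = 617/14 − (2/7)q_{Pike}.
Substituting the second reaction function into the first: q_{Pike} = 78.875 − 0.5(617/14 − (2/7)q_{Pike}), which gives (6/7)q_{Pike} = 3183/56 ⇒ q_{Pike} = 66.3125.
Then q_{Mesa} = 617/14 − (2/7)·66.3125 = 25.125.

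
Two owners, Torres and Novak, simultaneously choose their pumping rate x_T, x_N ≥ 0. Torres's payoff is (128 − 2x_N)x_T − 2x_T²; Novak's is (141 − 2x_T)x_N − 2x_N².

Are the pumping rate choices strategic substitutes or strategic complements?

Expanding Torres's payoff: 128x_T − 2x_Nx_T − 2x_T².
∂π/∂x_T = 128 − 2x_N − 4x_T = 0, so x_T = 32 − 0.5x_N.
The best-response slope dx_T/dx_N = −0.5 < 0: the reaction function is downward-sloping, so the choices are strategic substitutes.

strategic substitutes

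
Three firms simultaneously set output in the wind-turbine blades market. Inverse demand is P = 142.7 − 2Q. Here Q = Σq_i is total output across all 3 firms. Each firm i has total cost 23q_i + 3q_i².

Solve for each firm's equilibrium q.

A representative firm's profit is π_i = q_i(142.7 − 2Q) − 23q_i − 3q_i², with Q = q_i + Σ_{j≠i} q_j.
First-order condition: 119.7 − 10q_i − 2Σ_{j≠i} q_j = 0.
In a symmetric equilibrium every firm chooses the same q, so Σ_{j≠i} q_j = 2q. The condition becomes 119.7 − 14q = 0, giving q = 119.7/14 = 8.55.

8.55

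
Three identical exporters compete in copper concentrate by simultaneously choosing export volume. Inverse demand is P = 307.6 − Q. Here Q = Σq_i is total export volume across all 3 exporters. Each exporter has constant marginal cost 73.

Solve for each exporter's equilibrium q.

58.65

A representative exporter's profit is π_i = q_i(307.6 − Q) − 73q_i, with Q = q_i + Σ_{j≠i} q_j.
First-order condition: 234.6 − 2q_i − Σ_{j≠i} q_j = 0.
In a symmetric equilibrium every exporter chooses the same q, so Σ_{j≠i} q_j = 2q. The condition becomes 234.6 − 4q = 0, giving q = 234.6/4 = 58.65.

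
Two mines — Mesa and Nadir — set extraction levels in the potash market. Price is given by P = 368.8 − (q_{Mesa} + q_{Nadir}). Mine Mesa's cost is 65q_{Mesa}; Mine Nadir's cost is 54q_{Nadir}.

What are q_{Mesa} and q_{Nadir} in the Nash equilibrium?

Mine Mesa's profit: π = q_{Mesa}(368.8 − (q_{Mesa} + q_{Nadir})) − 65q_{Mesa}.
∂π/∂q_{Mesa} = 303.8 − 2q_{Mesa} − q_{Nadir} = 0, so q_{Mesa} = 151.9 − 0.5q_{Nadir}.
By the same steps for Nadir: q_{Nadir} = 157.4 − 0.5q_{Mesa}.
Plugging q_{Nadir} into Mesa's best response: q_{Mesa} = 151.9 − 0.5(157.4 − 0.5q_{Mesa}) ⇒ 0.75q_{Mesa} = 73.2, so q_{Mesa} = 97.6.
Then q_{Nadir} = 157.4 − 0.5·97.6 = 108.6.

97.6, 108.6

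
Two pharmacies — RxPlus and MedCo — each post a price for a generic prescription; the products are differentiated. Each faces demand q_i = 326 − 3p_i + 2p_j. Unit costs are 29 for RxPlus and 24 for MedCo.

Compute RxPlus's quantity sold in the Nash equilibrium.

RxPlus's profit: π = (p_{RxPlus} − 29)(326 − 3p_{RxPlus} + 2p_{MedCo}).
∂π/∂p_{RxPlus} = 413 − 6p_{RxPlus} + 2p_{MedCo} = 0 ⇒ p_{RxPlus} = 413/6 + (1/3)p_{MedCo}.
Similarly p_{MedCo} = 199/3 + (1/3)p_{RxPlus}.
Solving the two reaction functions simultaneously: (1 − (1/3)(1/3))p_{RxPlus} = 413/6 + (1/3)·(199/3), so (8/9)p_{RxPlus} = 1637/18 and p_{RxPlus} = 102.3125.
Then p_{MedCo} = 199/3 + (1/3)·102.3125 = 100.4375.
q_{RxPlus} = 326 − 3·102.3125 + 2·100.4375 = 219.9375.

219.9375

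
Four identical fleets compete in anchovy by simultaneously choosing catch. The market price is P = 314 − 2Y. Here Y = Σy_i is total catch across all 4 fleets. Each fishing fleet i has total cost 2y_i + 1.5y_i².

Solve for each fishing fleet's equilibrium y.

A representative fishing fleet's profit is π_i = y_i(314 − 2Y) − 2y_i − 1.5y_i², with Y = y_i + Σ_{j≠i} y_j.
First-order condition: 312 − 7y_i − 2Σ_{j≠i} y_j = 0.
Imposing symmetry (y_j = y for all j) turns Σ_{j≠i} y_j into 3y, so 312 = 13y and y = 24.

24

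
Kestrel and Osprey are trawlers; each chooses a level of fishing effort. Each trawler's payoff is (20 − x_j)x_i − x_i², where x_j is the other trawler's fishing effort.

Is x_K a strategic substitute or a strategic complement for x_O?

Kestrel's payoff is (20 − x_O)x_K − x_K².
∂π/∂x_K = 20 − x_O − 2x_K = 0, so x_K = 10 − 0.5x_O.
The best-response slope dx_K/dx_O = −0.5 < 0: the reaction function is downward-sloping, so the choices are strategic substitutes.

strategic substitutes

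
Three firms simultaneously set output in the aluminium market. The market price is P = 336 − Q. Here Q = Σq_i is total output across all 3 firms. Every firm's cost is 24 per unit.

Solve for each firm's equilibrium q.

78

A representative firm's profit is π_i = q_i(336 − Q) − 24q_i, with Q = q_i + Σ_{j≠i} q_j.
First-order condition: 312 − 2q_i − Σ_{j≠i} q_j = 0.
In a symmetric equilibrium every firm chooses the same q, so Σ_{j≠i} q_j = 2q. The condition becomes 312 − 4q = 0, giving q = 312/4 = 78.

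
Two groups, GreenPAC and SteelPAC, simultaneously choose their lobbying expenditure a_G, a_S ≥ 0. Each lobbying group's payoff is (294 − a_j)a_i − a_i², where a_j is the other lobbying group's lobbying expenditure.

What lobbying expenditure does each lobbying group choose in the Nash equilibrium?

98

GreenPAC's payoff is (294 − a_S)a_G − a_G².
∂π/∂a_G = 294 − a_S − 2a_G = 0, so a_G = 147 − 0.5a_S.
The game is symmetric, so in equilibrium a_S = a_G: the reaction function gives 1.5a_G = 147, hence a_G = 98.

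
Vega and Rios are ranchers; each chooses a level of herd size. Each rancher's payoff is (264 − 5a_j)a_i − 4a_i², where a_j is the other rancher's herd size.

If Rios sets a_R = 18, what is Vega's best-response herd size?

Vega's payoff is (264 − 5a_R)a_V − 4a_V².
∂π/∂a_V = 264 − 5a_R − 8a_V = 0, so a_V = 33 − 0.625a_R.
At a_R = 18: a_V = 33 − 0.625·18 = 21.75.

21.75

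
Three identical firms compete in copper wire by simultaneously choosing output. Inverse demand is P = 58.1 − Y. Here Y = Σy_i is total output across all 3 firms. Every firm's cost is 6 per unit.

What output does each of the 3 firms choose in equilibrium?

A representative firm's profit is π_i = y_i(58.1 − Y) − 6y_i, with Y = y_i + Σ_{j≠i} y_j.
First-order condition: 52.1 − 2y_i − Σ_{j≠i} y_j = 0.
Imposing symmetry (y_j = y for all j) turns Σ_{j≠i} y_j into 2y, so 52.1 = 4y and y = 13.025.

13.025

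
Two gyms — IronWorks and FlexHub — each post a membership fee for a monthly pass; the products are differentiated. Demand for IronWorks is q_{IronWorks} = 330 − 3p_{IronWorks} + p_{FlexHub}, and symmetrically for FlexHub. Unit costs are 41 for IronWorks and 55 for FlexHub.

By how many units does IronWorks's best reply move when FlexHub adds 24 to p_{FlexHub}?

4

IronWorks's profit: π = (p_{IronWorks} − 41)(330 − 3p_{IronWorks} + p_{FlexHub}).
∂π/∂p_{IronWorks} = 453 − 6p_{IronWorks} + p_{FlexHub} = 0 ⇒ p_{IronWorks} = 75.5 + (1/6)p_{FlexHub}.
The reaction-function slope is 1/6, so a 24-unit rise in p_{FlexHub} moves p_{IronWorks} by 1/6 × 24 = 4. IronWorks's best response rises — the actions are strategic complements.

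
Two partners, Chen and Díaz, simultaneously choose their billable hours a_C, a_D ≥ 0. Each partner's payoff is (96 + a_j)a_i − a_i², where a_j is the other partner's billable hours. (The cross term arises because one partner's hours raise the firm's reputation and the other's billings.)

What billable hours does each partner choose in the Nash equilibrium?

Chen's payoff is (96 + a_D)a_C − a_C².
∂π/∂a_C = 96 + a_D − 2a_C = 0, so a_C = 48 + 0.5a_D.
By symmetry a_D = a_C; substituting into the reaction function, 0.5a_C = 48 and a_C = 96.

96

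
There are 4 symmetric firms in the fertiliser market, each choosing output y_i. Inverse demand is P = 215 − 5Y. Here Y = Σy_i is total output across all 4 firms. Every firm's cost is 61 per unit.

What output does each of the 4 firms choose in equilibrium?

A representative firm's profit is π_i = y_i(215 − 5Y) − 61y_i, with Y = y_i + Σ_{j≠i} y_j.
First-order condition: 154 − 10y_i − 5Σ_{j≠i} y_j = 0.
Imposing symmetry (y_j = y for all j) turns Σ_{j≠i} y_j into 3y, so 154 = 25y and y = 6.16.

6.16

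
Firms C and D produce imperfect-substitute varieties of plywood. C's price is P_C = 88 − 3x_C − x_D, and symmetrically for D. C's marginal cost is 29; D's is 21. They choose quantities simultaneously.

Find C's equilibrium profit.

Firm C's profit: π = x_C(88 − 3x_C − x_D) − 29x_C.
∂π/∂x_C = 59 − 6x_C − x_D = 0 ⇒ x_C = 59/6 − (1/6)x_D.
Similarly x_D = 67/6 − (1/6)x_C.
Solving the two reaction functions simultaneously: (1 − (−1/6)(−1/6))x_C = 59/6 − (1/6)·(67/6), so (35/36)x_C = 287/36 and x_C = 8.2.
Then x_D = 67/6 − (1/6)·8.2 = 9.8.
P_C = 88 − 3·8.2 − 9.8 = 53.6.
Profit = (53.6 − 29)·8.2 = 201.72.

201.72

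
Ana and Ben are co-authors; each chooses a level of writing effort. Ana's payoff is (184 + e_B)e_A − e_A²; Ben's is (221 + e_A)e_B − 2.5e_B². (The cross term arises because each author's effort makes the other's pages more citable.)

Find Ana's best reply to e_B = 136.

Expanding Ana's payoff: 184e_A + e_Be_A − e_A².
∂π/∂e_A = 184 + e_B − 2e_A = 0, so e_A = 92 + 0.5e_B.
At e_B = 136: e_A = 92 + 0.5·136 = 160.

160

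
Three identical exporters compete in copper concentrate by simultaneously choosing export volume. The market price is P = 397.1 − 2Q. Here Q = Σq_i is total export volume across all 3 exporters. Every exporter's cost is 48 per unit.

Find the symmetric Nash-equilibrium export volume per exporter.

43.6375

A representative exporter's profit is π_i = q_i(397.1 − 2Q) − 48q_i, with Q = q_i + Σ_{j≠i} q_j.
First-order condition: 349.1 − 4q_i − 2Σ_{j≠i} q_j = 0.
Imposing symmetry (q_j = q for all j) turns Σ_{j≠i} q_j into 2q, so 349.1 = 8q and q = 43.6375.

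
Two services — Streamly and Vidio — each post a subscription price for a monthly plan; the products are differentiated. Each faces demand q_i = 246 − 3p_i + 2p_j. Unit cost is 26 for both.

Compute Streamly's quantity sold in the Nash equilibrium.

165

Streamly's profit: π = (p_{Streamly} − 26)(246 − 3p_{Streamly} + 2p_{Vidio}).
∂π/∂p_{Streamly} = 324 − 6p_{Streamly} + 2p_{Vidio} = 0 ⇒ p_{Streamly} = 54 + (1/3)p_{Vidio}.
Setting p_{Streamly} = p_{Vidio} in the reaction function: p_{Streamly} = 54 + (1/3)p_{Streamly}, so p_{Streamly} = 54 / (2/3) = 81.
q_{Streamly} = 246 − 3·81 + 2·81 = 165.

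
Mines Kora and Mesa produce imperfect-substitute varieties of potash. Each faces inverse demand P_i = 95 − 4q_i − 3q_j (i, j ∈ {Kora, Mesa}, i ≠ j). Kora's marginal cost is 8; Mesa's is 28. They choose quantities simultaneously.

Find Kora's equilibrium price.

44

Mine Kora's profit: π = q_{Kora}(95 − 4q_{Kora} − 3q_{Mesa}) − 8q_{Kora}.
∂π/∂q_{Kora} = 87 − 8q_{Kora} − 3q_{Mesa} = 0 ⇒ q_{Kora} = 10.875 − 0.375q_{Mesa}.
Similarly q_{Mesa} = 8.375 − 0.375q_{Kora}.
Plugging q_{Mesa} into Kora's best response: q_{Kora} = 10.875 − 0.375(8.375 − 0.375q_{Kora}) ⇒ (55/64)q_{Kora} = 495/64, so q_{Kora} = 9.
Then q_{Mesa} = 8.375 − 0.375·9 = 5.
P_{Kora} = 95 − 4·9 − 3·5 = 44.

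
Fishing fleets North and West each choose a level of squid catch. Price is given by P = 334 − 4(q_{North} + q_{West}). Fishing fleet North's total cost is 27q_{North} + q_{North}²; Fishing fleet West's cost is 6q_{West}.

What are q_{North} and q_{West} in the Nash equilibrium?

17.875, 32.0625

Fishing fleet North's profit: π = q_{North}(334 − 4(q_{North} + q_{West})) − 27q_{North} − q_{North}².
∂π/∂q_{North} = 307 − 10q_{North} − 4q_{West} = 0, so q_{North} = 30.7 − 0.4q_{West}.
For West: ∂π/∂q_{West} = 328 − 8q_{West} − 4q_{North} = 0 ⇒ q_{West} = 41 − 0.5q_{North}.
Plugging q_{West} into North's best response: q_{North} = 30.7 − 0.4(41 − 0.5q_{North}) ⇒ 0.8q_{North} = 14.3, so q_{North} = 17.875.
Then q_{West} = 41 − 0.5·17.875 = 32.0625.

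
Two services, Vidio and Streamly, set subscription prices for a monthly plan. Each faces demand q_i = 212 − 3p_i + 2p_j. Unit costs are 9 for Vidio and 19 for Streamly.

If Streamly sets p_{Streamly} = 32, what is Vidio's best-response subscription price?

Vidio's profit: π = (p_{Vidio} − 9)(212 − 3p_{Vidio} + 2p_{Streamly}).
∂π/∂p_{Vidio} = 239 − 6p_{Vidio} + 2p_{Streamly} = 0 ⇒ p_{Vidio} = 239/6 + (1/3)p_{Streamly}.
At p_{Streamly} = 32: p_{Vidio} = 239/6 + (1/3)·32 = 50.5.

50.5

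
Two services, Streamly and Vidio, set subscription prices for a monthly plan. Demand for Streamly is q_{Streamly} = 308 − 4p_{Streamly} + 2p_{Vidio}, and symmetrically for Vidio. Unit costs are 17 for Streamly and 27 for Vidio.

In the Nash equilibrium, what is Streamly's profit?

Streamly's profit: π = (p_{Streamly} − 17)(308 − 4p_{Streamly} + 2p_{Vidio}).
∂π/∂p_{Streamly} = 376 − 8p_{Streamly} + 2p_{Vidio} = 0 ⇒ p_{Streamly} = 47 + 0.25p_{Vidio}.
Similarly p_{Vidio} = 52 + 0.25p_{Streamly}.
Plugging p_{Vidio} into Streamly's best response: p_{Streamly} = 47 + 0.25(52 + 0.25p_{Streamly}) ⇒ 0.9375p_{Streamly} = 60, so p_{Streamly} = 64.
Then p_{Vidio} = 52 + 0.25·64 = 68.
q_{Streamly} = 308 − 4·64 + 2·68 = 188.
Profit = (64 − 17)·188 = 8836.

8836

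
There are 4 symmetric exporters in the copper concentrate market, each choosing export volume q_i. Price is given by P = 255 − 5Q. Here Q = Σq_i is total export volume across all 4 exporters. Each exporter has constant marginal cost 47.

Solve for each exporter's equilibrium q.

8.32

A representative exporter's profit is π_i = q_i(255 − 5Q) − 47q_i, with Q = q_i + Σ_{j≠i} q_j.
First-order condition: 208 − 10q_i − 5Σ_{j≠i} q_j = 0.
Imposing symmetry (q_j = q for all j) turns Σ_{j≠i} q_j into 3q, so 208 = 25q and q = 8.32.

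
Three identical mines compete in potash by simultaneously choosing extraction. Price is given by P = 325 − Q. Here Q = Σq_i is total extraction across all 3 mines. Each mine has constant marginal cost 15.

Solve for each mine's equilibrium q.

77.5

A representative mine's profit is π_i = q_i(325 − Q) − 15q_i, with Q = q_i + Σ_{j≠i} q_j.
First-order condition: 310 − 2q_i − Σ_{j≠i} q_j = 0.
Imposing symmetry (q_j = q for all j) turns Σ_{j≠i} q_j into 2q, so 310 = 4q and q = 77.5.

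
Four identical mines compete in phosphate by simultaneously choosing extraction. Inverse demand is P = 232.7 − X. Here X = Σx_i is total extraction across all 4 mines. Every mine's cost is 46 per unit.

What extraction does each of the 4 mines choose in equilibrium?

37.34

A representative mine's profit is π_i = x_i(232.7 − X) − 46x_i, with X = x_i + Σ_{j≠i} x_j.
First-order condition: 186.7 − 2x_i − Σ_{j≠i} x_j = 0.
With identical mines, set every x_j = x: then 186.7 − 2x − 3x = 0, i.e. x = 186.7/5 = 37.34.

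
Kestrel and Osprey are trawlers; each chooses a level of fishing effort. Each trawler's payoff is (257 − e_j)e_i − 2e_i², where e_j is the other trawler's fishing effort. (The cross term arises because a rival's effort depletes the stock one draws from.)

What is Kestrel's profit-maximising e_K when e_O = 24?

Kestrel's payoff is (257 − e_O)e_K − 2e_K².
∂π/∂e_K = 257 − e_O − 4e_K = 0, so e_K = 64.25 − 0.25e_O.
At e_O = 24: e_K = 64.25 − 0.25·24 = 58.25.

58.25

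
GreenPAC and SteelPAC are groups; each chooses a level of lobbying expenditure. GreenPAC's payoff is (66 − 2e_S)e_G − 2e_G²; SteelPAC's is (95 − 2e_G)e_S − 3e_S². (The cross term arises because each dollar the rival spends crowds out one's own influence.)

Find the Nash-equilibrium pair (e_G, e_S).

Expanding GreenPAC's payoff: 66e_G − 2e_Se_G − 2e_G².
∂π/∂e_G = 66 − 2e_S − 4e_G = 0, so e_G = 16.5 − 0.5e_S.
Likewise for SteelPAC: e_S = 95/6 − (1/3)e_G.
Substituting the second reaction function into the first: e_G = 16.5 − 0.5(95/6 − (1/3)e_G), which gives (5/6)e_G = 103/12 ⇒ e_G = 10.3.
Then e_S = 95/6 − (1/3)·10.3 = 12.4.

10.3, 12.4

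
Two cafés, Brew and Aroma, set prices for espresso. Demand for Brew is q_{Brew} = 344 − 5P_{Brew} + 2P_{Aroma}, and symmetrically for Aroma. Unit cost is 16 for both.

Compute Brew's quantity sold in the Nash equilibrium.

Brew's profit: π = (P_{Brew} − 16)(344 − 5P_{Brew} + 2P_{Aroma}).
∂π/∂P_{Brew} = 424 − 10P_{Brew} + 2P_{Aroma} = 0 ⇒ P_{Brew} = 42.4 + 0.2P_{Aroma}.
By symmetry P_{Aroma} = P_{Brew}; substituting into the reaction function, 0.8P_{Brew} = 42.4 and P_{Brew} = 53.
q_{Brew} = 344 − 5·53 + 2·53 = 185.

185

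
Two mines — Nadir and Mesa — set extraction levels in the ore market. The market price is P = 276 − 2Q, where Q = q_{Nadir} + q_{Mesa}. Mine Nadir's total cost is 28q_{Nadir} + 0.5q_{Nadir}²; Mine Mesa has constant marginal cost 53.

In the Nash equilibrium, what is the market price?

130.375

Mine Nadir's profit: π = q_{Nadir}(276 − 2(q_{Nadir} + q_{Mesa})) − 28q_{Nadir} − 0.5q_{Nadir}².
∂π/∂q_{Nadir} = 248 − 5q_{Nadir} − 2q_{Mesa} = 0, so q_{Nadir} = 49.6 − 0.4q_{Mesa}.
For Mesa: ∂π/∂q_{Mesa} = 223 − 4q_{Mesa} − 2q_{Nadir} = 0 ⇒ q_{Mesa} = 55.75 − 0.5q_{Nadir}.
Substituting the second reaction function into the first: q_{Nadir} = 49.6 − 0.4(55.75 − 0.5q_{Nadir}), which gives 0.8q_{Nadir} = 27.3 ⇒ q_{Nadir} = 34.125.
Then q_{Mesa} = 55.75 − 0.5·34.125 = 38.6875.
Equilibrium price: P = 276 − 2·72.8125 = 130.375.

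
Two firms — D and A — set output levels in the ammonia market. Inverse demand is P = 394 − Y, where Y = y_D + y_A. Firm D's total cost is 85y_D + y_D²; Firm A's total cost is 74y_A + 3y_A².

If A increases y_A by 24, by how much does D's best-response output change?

Firm D's profit: π = y_D(394 − (y_D + y_A)) − 85y_D − y_D².
∂π/∂y_D = 309 − 4y_D − y_A = 0, so y_D = 77.25 − 0.25y_A.
The reaction-function slope is −0.25, so a 24-unit rise in y_A moves y_D by −0.25 × 24 = −6. D's best response falls — the actions are strategic substitutes.

-6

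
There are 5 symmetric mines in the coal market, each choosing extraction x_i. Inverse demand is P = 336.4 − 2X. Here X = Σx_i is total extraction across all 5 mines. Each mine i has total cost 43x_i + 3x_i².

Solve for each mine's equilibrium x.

A representative mine's profit is π_i = x_i(336.4 − 2X) − 43x_i − 3x_i², with X = x_i + Σ_{j≠i} x_j.
First-order condition: 293.4 − 10x_i − 2Σ_{j≠i} x_j = 0.
With identical mines, set every x_j = x: then 293.4 − 10x − 8x = 0, i.e. x = 293.4/18 = 16.3.

16.3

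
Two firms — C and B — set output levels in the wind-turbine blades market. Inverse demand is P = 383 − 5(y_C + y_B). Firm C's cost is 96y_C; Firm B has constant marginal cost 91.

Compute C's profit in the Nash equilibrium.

1767.2

Firm C's profit: π = y_C(383 − 5(y_C + y_B)) − 96y_C.
∂π/∂y_C = 287 − 10y_C − 5y_B = 0, so y_C = 28.7 − 0.5y_B.
By the same steps for B: y_B = 29.2 − 0.5y_C.
Substituting the second reaction function into the first: y_C = 28.7 − 0.5(29.2 − 0.5y_C), which gives 0.75y_C = 14.1 ⇒ y_C = 18.8.
Then y_B = 29.2 − 0.5·18.8 = 19.8.
Price P = 383 − 5·38.6 = 190.
C's profit: (190 − 96)·18.8 = 1767.2.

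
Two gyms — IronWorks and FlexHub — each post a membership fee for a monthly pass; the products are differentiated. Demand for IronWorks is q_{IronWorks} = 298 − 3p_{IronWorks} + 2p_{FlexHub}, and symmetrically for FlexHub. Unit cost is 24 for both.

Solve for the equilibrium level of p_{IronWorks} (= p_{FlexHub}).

IronWorks's profit: π = (p_{IronWorks} − 24)(298 − 3p_{IronWorks} + 2p_{FlexHub}).
∂π/∂p_{IronWorks} = 370 − 6p_{IronWorks} + 2p_{FlexHub} = 0 ⇒ p_{IronWorks} = 185/3 + (1/3)p_{FlexHub}.
By symmetry p_{FlexHub} = p_{IronWorks}; substituting into the reaction function, (2/3)p_{IronWorks} = 185/3 and p_{IronWorks} = 92.5.

92.5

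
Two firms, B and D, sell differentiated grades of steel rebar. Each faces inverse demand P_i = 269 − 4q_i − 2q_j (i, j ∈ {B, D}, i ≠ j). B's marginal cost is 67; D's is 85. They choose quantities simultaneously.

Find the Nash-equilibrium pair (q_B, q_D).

20.8, 17.8

Firm B's profit: π = q_B(269 − 4q_B − 2q_D) − 67q_B.
∂π/∂q_B = 202 − 8q_B − 2q_D = 0 ⇒ q_B = 25.25 − 0.25q_D.
Similarly q_D = 23 − 0.25q_B.
Solving the two reaction functions simultaneously: (1 − (−0.25)(−0.25))q_B = 25.25 − 0.25·23, so 0.9375q_B = 19.5 and q_B = 20.8.
Then q_D = 23 − 0.25·20.8 = 17.8.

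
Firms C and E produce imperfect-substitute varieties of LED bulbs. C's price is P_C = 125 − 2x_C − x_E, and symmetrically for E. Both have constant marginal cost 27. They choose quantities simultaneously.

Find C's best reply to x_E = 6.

Firm C's profit: π = x_C(125 − 2x_C − x_E) − 27x_C.
∂π/∂x_C = 98 − 4x_C − x_E = 0 ⇒ x_C = 24.5 − 0.25x_E.
At x_E = 6: x_C = 24.5 − 0.25·6 = 23.

23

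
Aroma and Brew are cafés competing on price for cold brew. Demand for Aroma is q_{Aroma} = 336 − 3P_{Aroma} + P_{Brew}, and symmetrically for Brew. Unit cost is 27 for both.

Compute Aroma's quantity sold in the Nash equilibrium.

Aroma's profit: π = (P_{Aroma} − 27)(336 − 3P_{Aroma} + P_{Brew}).
∂π/∂P_{Aroma} = 417 − 6P_{Aroma} + P_{Brew} = 0 ⇒ P_{Aroma} = 69.5 + (1/6)P_{Brew}.
By symmetry P_{Brew} = P_{Aroma}; substituting into the reaction function, (5/6)P_{Aroma} = 69.5 and P_{Aroma} = 83.4.
q_{Aroma} = 336 − 3·83.4 + 83.4 = 169.2.

169.2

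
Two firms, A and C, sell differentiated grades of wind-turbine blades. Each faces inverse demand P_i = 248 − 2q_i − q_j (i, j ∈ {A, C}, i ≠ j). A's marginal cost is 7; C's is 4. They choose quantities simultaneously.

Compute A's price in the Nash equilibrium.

103

Firm A's profit: π = q_A(248 − 2q_A − q_C) − 7q_A.
∂π/∂q_A = 241 − 4q_A − q_C = 0 ⇒ q_A = 60.25 − 0.25q_C.
Similarly q_C = 61 − 0.25q_A.
Solving the two reaction functions simultaneously: (1 − (−0.25)(−0.25))q_A = 60.25 − 0.25·61, so 0.9375q_A = 45 and q_A = 48.
Then q_C = 61 − 0.25·48 = 49.
P_A = 248 − 2·48 − 49 = 103.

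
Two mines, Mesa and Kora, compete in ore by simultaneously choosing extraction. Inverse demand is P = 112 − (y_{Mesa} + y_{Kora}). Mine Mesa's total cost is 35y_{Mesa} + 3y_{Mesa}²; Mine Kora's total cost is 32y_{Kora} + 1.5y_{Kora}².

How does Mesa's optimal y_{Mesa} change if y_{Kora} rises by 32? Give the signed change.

-4

Mine Mesa's profit: π = y_{Mesa}(112 − (y_{Mesa} + y_{Kora})) − 35y_{Mesa} − 3y_{Mesa}².
∂π/∂y_{Mesa} = 77 − 8y_{Mesa} − y_{Kora} = 0, so y_{Mesa} = 9.625 − 0.125y_{Kora}.
The reaction-function slope is −0.125, so a 32-unit rise in y_{Kora} moves y_{Mesa} by −0.125 × 32 = −4. Mesa's best response falls — the actions are strategic substitutes.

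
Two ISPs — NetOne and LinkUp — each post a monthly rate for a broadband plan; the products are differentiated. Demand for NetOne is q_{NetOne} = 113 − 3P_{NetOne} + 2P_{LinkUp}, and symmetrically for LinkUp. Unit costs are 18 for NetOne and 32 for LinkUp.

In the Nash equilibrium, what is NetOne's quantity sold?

79.125

NetOne's profit: π = (P_{NetOne} − 18)(113 − 3P_{NetOne} + 2P_{LinkUp}).
∂π/∂P_{NetOne} = 167 − 6P_{NetOne} + 2P_{LinkUp} = 0 ⇒ P_{NetOne} = 167/6 + (1/3)P_{LinkUp}.
Similarly P_{LinkUp} = 209/6 + (1/3)P_{NetOne}.
Solving the two reaction functions simultaneously: (1 − (1/3)(1/3))P_{NetOne} = 167/6 + (1/3)·(209/6), so (8/9)P_{NetOne} = 355/9 and P_{NetOne} = 44.375.
Then P_{LinkUp} = 209/6 + (1/3)·44.375 = 49.625.
q_{NetOne} = 113 − 3·44.375 + 2·49.625 = 79.125.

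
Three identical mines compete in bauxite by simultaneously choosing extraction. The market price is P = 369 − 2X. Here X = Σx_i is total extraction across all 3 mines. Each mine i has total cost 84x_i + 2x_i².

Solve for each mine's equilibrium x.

A representative mine's profit is π_i = x_i(369 − 2X) − 84x_i − 2x_i², with X = x_i + Σ_{j≠i} x_j.
First-order condition: 285 − 8x_i − 2Σ_{j≠i} x_j = 0.
With identical mines, set every x_j = x: then 285 − 8x − 4x = 0, i.e. x = 285/12 = 23.75.

23.75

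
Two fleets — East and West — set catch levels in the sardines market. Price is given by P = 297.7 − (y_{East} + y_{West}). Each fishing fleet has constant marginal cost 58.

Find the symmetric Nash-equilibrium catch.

79.9

Fishing fleet East's profit: π = y_{East}(297.7 − (y_{East} + y_{West})) − 58y_{East}.
∂π/∂y_{East} = 239.7 − 2y_{East} − y_{West} = 0, so y_{East} = 119.85 − 0.5y_{West}.
The game is symmetric, so in equilibrium y_{West} = y_{East}: the reaction function gives 1.5y_{East} = 119.85, hence y_{East} = 79.9.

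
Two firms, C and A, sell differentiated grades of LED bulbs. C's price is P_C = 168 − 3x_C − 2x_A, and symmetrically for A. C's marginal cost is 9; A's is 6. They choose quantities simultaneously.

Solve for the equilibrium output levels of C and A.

19.6875, 20.4375

Firm C's profit: π = x_C(168 − 3x_C − 2x_A) − 9x_C.
∂π/∂x_C = 159 − 6x_C − 2x_A = 0 ⇒ x_C = 26.5 − (1/3)x_A.
Similarly x_A = 27 − (1/3)x_C.
Solving the two reaction functions simultaneously: (1 − (−1/3)(−1/3))x_C = 26.5 − (1/3)·27, so (8/9)x_C = 17.5 and x_C = 19.6875.
Then x_A = 27 − (1/3)·19.6875 = 20.4375.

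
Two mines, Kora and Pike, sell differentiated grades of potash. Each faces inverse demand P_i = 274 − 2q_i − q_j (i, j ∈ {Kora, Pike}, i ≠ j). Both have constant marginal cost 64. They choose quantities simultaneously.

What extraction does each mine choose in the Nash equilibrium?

Mine Kora's profit: π = q_{Kora}(274 − 2q_{Kora} − q_{Pike}) − 64q_{Kora}.
∂π/∂q_{Kora} = 210 − 4q_{Kora} − q_{Pike} = 0 ⇒ q_{Kora} = 52.5 − 0.25q_{Pike}.
The game is symmetric, so in equilibrium q_{Pike} = q_{Kora}: the reaction function gives 1.25q_{Kora} = 52.5, hence q_{Kora} = 42.

42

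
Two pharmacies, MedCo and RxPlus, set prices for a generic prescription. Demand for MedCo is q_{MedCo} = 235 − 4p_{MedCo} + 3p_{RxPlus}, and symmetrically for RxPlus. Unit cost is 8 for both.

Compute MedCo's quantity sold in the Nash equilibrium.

MedCo's profit: π = (p_{MedCo} − 8)(235 − 4p_{MedCo} + 3p_{RxPlus}).
∂π/∂p_{MedCo} = 267 − 8p_{MedCo} + 3p_{RxPlus} = 0 ⇒ p_{MedCo} = 33.375 + 0.375p_{RxPlus}.
By symmetry p_{RxPlus} = p_{MedCo}; substituting into the reaction function, 0.625p_{MedCo} = 33.375 and p_{MedCo} = 53.4.
q_{MedCo} = 235 − 4·53.4 + 3·53.4 = 181.6.

181.6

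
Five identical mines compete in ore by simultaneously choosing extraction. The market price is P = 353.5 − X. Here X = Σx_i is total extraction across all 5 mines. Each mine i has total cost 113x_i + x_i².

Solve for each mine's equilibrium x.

A representative mine's profit is π_i = x_i(353.5 − X) − 113x_i − x_i², with X = x_i + Σ_{j≠i} x_j.
First-order condition: 240.5 − 4x_i − Σ_{j≠i} x_j = 0.
Imposing symmetry (x_j = x for all j) turns Σ_{j≠i} x_j into 4x, so 240.5 = 8x and x = 30.0625.

30.0625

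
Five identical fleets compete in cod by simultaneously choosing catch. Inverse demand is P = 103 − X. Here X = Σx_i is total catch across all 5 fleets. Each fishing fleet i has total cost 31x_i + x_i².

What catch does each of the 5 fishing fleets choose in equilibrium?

9

A representative fishing fleet's profit is π_i = x_i(103 − X) − 31x_i − x_i², with X = x_i + Σ_{j≠i} x_j.
First-order condition: 72 − 4x_i − Σ_{j≠i} x_j = 0.
Imposing symmetry (x_j = x for all j) turns Σ_{j≠i} x_j into 4x, so 72 = 8x and x = 9.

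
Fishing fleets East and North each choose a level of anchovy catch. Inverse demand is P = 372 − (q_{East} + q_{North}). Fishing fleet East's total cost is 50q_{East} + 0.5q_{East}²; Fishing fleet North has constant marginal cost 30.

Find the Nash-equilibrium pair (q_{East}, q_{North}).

60.4, 140.8

Fishing fleet East's profit: π = q_{East}(372 − (q_{East} + q_{North})) − 50q_{East} − 0.5q_{East}².
∂π/∂q_{East} = 322 − 3q_{East} − q_{North} = 0, so q_{East} = 322/3 − (1/3)q_{North}.
For North: ∂π/∂q_{North} = 342 − 2q_{North} − q_{East} = 0 ⇒ q_{North} = 171 − 0.5q_{East}.
Solving the two reaction functions simultaneously: (1 − (−1/3)(−0.5))q_{East} = 322/3 − (1/3)·171, so (5/6)q_{East} = 151/3 and q_{East} = 60.4.
Then q_{North} = 171 − 0.5·60.4 = 140.8.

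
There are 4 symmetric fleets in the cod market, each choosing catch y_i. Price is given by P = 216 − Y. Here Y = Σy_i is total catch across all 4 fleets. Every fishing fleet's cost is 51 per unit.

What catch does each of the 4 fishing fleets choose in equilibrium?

33

A representative fishing fleet's profit is π_i = y_i(216 − Y) − 51y_i, with Y = y_i + Σ_{j≠i} y_j.
First-order condition: 165 − 2y_i − Σ_{j≠i} y_j = 0.
Imposing symmetry (y_j = y for all j) turns Σ_{j≠i} y_j into 3y, so 165 = 5y and y = 33.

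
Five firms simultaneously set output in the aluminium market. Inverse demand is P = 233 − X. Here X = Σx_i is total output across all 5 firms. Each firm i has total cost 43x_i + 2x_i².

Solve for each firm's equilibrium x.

A representative firm's profit is π_i = x_i(233 − X) − 43x_i − 2x_i², with X = x_i + Σ_{j≠i} x_j.
First-order condition: 190 − 6x_i − Σ_{j≠i} x_j = 0.
Imposing symmetry (x_j = x for all j) turns Σ_{j≠i} x_j into 4x, so 190 = 10x and x = 19.

19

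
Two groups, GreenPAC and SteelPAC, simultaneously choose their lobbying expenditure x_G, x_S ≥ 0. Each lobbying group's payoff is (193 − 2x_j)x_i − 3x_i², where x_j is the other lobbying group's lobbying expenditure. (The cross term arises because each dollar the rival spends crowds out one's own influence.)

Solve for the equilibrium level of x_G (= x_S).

GreenPAC's payoff is (193 − 2x_S)x_G − 3x_G².
∂π/∂x_G = 193 − 2x_S − 6x_G = 0, so x_G = 193/6 − (1/3)x_S.
The game is symmetric, so in equilibrium x_S = x_G: the reaction function gives (4/3)x_G = 193/6, hence x_G = 24.125.

24.125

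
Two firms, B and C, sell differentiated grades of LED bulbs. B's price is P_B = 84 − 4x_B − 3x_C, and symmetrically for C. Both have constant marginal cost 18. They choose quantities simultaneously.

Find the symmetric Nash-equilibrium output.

Firm B's profit: π = x_B(84 − 4x_B − 3x_C) − 18x_B.
∂π/∂x_B = 66 − 8x_B − 3x_C = 0 ⇒ x_B = 8.25 − 0.375x_C.
Setting x_B = x_C in the reaction function: x_B = 8.25 − 0.375x_B, so x_B = 8.25 / 1.375 = 6.

6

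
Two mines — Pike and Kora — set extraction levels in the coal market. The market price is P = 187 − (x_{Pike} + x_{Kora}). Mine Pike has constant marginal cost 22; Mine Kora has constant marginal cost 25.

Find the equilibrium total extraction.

Mine Pike's profit: π = x_{Pike}(187 − (x_{Pike} + x_{Kora})) − 22x_{Pike}.
∂π/∂x_{Pike} = 165 − 2x_{Pike} − x_{Kora} = 0, so x_{Pike} = 82.5 − 0.5x_{Kora}.
By the same steps for Kora: x_{Kora} = 81 − 0.5x_{Pike}.
Solving the two reaction functions simultaneously: (1 − (−0.5)(−0.5))x_{Pike} = 82.5 − 0.5·81, so 0.75x_{Pike} = 42 and x_{Pike} = 56.
Then x_{Kora} = 81 − 0.5·56 = 53.
Total extraction: 56 + 53 = 109.

109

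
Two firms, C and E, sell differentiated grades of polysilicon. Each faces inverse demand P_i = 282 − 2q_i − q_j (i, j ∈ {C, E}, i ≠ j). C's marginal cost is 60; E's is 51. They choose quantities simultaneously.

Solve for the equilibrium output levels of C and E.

Firm C's profit: π = q_C(282 − 2q_C − q_E) − 60q_C.
∂π/∂q_C = 222 − 4q_C − q_E = 0 ⇒ q_C = 55.5 − 0.25q_E.
Similarly q_E = 57.75 − 0.25q_C.
Solving the two reaction functions simultaneously: (1 − (−0.25)(−0.25))q_C = 55.5 − 0.25·57.75, so 0.9375q_C = 41.0625 and q_C = 43.8.
Then q_E = 57.75 − 0.25·43.8 = 46.8.

43.8, 46.8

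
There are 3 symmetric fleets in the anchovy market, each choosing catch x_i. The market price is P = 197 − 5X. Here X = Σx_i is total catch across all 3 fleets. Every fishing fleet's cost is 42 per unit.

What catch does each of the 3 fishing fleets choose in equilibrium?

A representative fishing fleet's profit is π_i = x_i(197 − 5X) − 42x_i, with X = x_i + Σ_{j≠i} x_j.
First-order condition: 155 − 10x_i − 5Σ_{j≠i} x_j = 0.
Imposing symmetry (x_j = x for all j) turns Σ_{j≠i} x_j into 2x, so 155 = 20x and x = 7.75.

7.75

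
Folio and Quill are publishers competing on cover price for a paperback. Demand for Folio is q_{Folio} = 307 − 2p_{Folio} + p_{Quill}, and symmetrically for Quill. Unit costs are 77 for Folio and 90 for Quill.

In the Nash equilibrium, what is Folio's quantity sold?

156.8

Folio's profit: π = (p_{Folio} − 77)(307 − 2p_{Folio} + p_{Quill}).
∂π/∂p_{Folio} = 461 − 4p_{Folio} + p_{Quill} = 0 ⇒ p_{Folio} = 115.25 + 0.25p_{Quill}.
Similarly p_{Quill} = 121.75 + 0.25p_{Folio}.
Solving the two reaction functions simultaneously: (1 − (0.25)(0.25))p_{Folio} = 115.25 + 0.25·121.75, so 0.9375p_{Folio} = 145.6875 and p_{Folio} = 155.4.
Then p_{Quill} = 121.75 + 0.25·155.4 = 160.6.
q_{Folio} = 307 − 2·155.4 + 160.6 = 156.8.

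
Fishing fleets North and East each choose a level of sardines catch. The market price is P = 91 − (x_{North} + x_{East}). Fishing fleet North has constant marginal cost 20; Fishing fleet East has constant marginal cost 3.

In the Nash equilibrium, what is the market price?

Fishing fleet North's profit: π = x_{North}(91 − (x_{North} + x_{East})) − 20x_{North}.
∂π/∂x_{North} = 71 − 2x_{North} − x_{East} = 0, so x_{North} = 35.5 − 0.5x_{East}.
By the same steps for East: x_{East} = 44 − 0.5x_{North}.
Substituting the second reaction function into the first: x_{North} = 35.5 − 0.5(44 − 0.5x_{North}), which gives 0.75x_{North} = 13.5 ⇒ x_{North} = 18.
Then x_{East} = 44 − 0.5·18 = 35.
Equilibrium price: P = 91 − 53 = 38.

38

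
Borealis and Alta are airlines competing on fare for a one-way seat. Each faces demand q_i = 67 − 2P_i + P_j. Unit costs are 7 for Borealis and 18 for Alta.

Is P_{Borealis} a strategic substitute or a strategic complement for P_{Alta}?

Borealis's profit: π = (P_{Borealis} − 7)(67 − 2P_{Borealis} + P_{Alta}).
∂π/∂P_{Borealis} = 81 − 4P_{Borealis} + P_{Alta} = 0 ⇒ P_{Borealis} = 20.25 + 0.25P_{Alta}.
The best-response slope dP_{Borealis}/dP_{Alta} = 0.25 > 0: the reaction function is upward-sloping, so the choices are strategic complements.

strategic complements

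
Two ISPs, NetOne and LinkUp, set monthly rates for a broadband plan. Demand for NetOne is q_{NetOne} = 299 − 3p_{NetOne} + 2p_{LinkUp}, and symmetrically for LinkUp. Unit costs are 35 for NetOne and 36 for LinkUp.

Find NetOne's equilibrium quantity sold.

198.5625

NetOne's profit: π = (p_{NetOne} − 35)(299 − 3p_{NetOne} + 2p_{LinkUp}).
∂π/∂p_{NetOne} = 404 − 6p_{NetOne} + 2p_{LinkUp} = 0 ⇒ p_{NetOne} = 202/3 + (1/3)p_{LinkUp}.
Similarly p_{LinkUp} = 407/6 + (1/3)p_{NetOne}.
Solving the two reaction functions simultaneously: (1 − (1/3)(1/3))p_{NetOne} = 202/3 + (1/3)·(407/6), so (8/9)p_{NetOne} = 1619/18 and p_{NetOne} = 101.1875.
Then p_{LinkUp} = 407/6 + (1/3)·101.1875 = 101.5625.
q_{NetOne} = 299 − 3·101.1875 + 2·101.5625 = 198.5625.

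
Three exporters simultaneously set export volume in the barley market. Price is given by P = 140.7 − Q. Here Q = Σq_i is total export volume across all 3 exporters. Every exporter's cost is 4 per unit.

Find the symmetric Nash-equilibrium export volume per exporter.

A representative exporter's profit is π_i = q_i(140.7 − Q) − 4q_i, with Q = q_i + Σ_{j≠i} q_j.
First-order condition: 136.7 − 2q_i − Σ_{j≠i} q_j = 0.
Imposing symmetry (q_j = q for all j) turns Σ_{j≠i} q_j into 2q, so 136.7 = 4q and q = 34.175.

34.175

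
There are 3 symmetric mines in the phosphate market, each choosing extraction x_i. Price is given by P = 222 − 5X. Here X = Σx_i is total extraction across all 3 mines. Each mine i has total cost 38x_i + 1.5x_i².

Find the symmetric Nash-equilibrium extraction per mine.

A representative mine's profit is π_i = x_i(222 − 5X) − 38x_i − 1.5x_i², with X = x_i + Σ_{j≠i} x_j.
First-order condition: 184 − 13x_i − 5Σ_{j≠i} x_j = 0.
In a symmetric equilibrium every mine chooses the same x, so Σ_{j≠i} x_j = 2x. The condition becomes 184 − 23x = 0, giving x = 184/23 = 8.

8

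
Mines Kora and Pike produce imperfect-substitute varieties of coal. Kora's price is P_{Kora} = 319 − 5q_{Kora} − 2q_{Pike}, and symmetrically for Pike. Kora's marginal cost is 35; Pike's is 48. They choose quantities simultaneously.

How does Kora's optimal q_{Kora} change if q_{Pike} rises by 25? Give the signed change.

Mine Kora's profit: π = q_{Kora}(319 − 5q_{Kora} − 2q_{Pike}) − 35q_{Kora}.
∂π/∂q_{Kora} = 284 − 10q_{Kora} − 2q_{Pike} = 0 ⇒ q_{Kora} = 28.4 − 0.2q_{Pike}.
The reaction-function slope is −0.2, so a 25-unit rise in q_{Pike} moves q_{Kora} by −0.2 × 25 = −5. Kora's best response falls — the actions are strategic substitutes.

-5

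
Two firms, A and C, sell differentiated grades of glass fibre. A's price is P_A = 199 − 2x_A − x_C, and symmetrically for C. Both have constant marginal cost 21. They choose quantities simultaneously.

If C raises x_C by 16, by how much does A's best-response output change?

-4

Firm A's profit: π = x_A(199 − 2x_A − x_C) − 21x_A.
∂π/∂x_A = 178 − 4x_A − x_C = 0 ⇒ x_A = 44.5 − 0.25x_C.
The reaction-function slope is −0.25, so a 16-unit rise in x_C moves x_A by −0.25 × 16 = −4. A's best response falls — the actions are strategic substitutes.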